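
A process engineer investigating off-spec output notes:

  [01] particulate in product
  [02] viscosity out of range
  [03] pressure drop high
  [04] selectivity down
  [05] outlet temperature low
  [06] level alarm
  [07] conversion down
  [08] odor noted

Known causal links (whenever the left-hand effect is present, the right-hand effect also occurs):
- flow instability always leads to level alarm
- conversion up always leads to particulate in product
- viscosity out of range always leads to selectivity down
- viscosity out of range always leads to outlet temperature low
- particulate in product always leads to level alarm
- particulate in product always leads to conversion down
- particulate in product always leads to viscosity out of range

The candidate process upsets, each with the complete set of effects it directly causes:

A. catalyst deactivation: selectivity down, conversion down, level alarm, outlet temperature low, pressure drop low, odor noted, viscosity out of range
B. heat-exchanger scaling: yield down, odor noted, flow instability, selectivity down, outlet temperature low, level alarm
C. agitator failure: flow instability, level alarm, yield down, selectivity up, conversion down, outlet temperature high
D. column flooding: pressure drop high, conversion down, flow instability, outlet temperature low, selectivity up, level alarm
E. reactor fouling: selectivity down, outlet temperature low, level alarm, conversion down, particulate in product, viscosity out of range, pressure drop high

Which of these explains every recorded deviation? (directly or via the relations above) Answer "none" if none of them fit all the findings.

Per-candidate check:
(A) catalyst deactivation — particulate in product ✗; viscosity out of range ✓; pressure drop high ✗; selectivity down ✓; outlet temperature low ✓; level alarm ✓; conversion down ✓; odor noted ✓
(B) heat-exchanger scaling — does not account for particulate in product, viscosity out of range, pressure drop high, conversion down
(C) agitator failure — particulate in product ✗; viscosity out of range ✗; pressure drop high ✗; selectivity down ✗; outlet temperature low ✗; level alarm ✓; conversion down ✓; odor noted ✗
(D) column flooding — fails on particulate in product, viscosity out of range, selectivity down, odor noted (predicts selectivity up, not selectivity down)
(E) reactor fouling — does not account for odor noted
None of the listed candidates fits everything.

none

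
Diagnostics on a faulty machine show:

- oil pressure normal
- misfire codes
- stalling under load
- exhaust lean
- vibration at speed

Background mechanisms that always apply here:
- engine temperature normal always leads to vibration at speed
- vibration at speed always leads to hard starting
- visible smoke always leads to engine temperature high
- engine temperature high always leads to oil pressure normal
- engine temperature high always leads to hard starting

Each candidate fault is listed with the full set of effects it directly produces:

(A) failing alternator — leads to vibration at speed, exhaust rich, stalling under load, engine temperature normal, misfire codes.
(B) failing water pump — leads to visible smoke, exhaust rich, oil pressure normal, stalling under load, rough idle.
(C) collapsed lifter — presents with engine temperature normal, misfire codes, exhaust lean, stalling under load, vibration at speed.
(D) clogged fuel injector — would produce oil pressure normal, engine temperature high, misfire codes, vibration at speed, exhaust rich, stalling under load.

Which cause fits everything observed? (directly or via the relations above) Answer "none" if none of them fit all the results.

Per-candidate check:
(A) failing alternator — oil pressure normal ✗; misfire codes ✓; stalling under load ✓; exhaust lean ✗; vibration at speed ✓
(B) failing water pump — oil pressure normal ✓; misfire codes ✗; stalling under load ✓; exhaust lean ✗; vibration at speed ✗
(C) collapsed lifter — oil pressure normal ✗; misfire codes ✓; stalling under load ✓; exhaust lean ✓; vibration at speed ✓
(D) clogged fuel injector — fails on exhaust lean (predicts exhaust rich, not exhaust lean)
No candidate is consistent with all observations.

none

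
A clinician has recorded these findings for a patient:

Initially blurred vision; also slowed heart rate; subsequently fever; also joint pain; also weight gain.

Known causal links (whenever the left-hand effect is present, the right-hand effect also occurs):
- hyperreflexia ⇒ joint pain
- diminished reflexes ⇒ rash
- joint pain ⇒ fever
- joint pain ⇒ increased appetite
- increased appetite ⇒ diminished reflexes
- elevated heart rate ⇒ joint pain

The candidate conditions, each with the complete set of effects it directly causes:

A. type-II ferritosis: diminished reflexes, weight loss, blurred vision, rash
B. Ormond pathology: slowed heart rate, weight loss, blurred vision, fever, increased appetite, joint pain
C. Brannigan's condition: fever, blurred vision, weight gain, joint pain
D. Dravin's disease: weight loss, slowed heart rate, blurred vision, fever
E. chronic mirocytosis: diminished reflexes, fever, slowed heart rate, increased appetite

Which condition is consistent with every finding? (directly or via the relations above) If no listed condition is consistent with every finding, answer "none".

none

Per-candidate check:
(A) type-II ferritosis — fails on slowed heart rate, fever, joint pain, weight gain (predicts weight loss, not weight gain)
(B) Ormond pathology — blurred vision yes; slowed heart rate yes; fever yes; joint pain yes; weight gain NO
(C) Brannigan's condition — does not account for slowed heart rate
(D) Dravin's disease — blurred vision yes; slowed heart rate yes; fever yes; joint pain NO; weight gain NO
(E) chronic mirocytosis — blurred vision NO; slowed heart rate yes; fever yes; joint pain NO; weight gain NO
No candidate is consistent with all observations.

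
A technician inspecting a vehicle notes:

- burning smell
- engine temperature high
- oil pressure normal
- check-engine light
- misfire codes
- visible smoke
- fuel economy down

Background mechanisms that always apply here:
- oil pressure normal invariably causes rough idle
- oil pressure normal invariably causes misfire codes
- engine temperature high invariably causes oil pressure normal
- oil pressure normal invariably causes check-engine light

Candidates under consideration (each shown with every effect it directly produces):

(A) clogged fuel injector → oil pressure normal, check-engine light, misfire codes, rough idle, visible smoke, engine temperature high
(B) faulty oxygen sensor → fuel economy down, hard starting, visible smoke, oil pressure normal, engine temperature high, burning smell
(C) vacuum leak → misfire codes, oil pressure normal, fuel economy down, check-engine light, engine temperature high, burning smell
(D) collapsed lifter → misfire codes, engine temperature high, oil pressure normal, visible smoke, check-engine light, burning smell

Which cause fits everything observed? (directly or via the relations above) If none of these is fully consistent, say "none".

B

For each candidate, compare predicted effects to what was observed:
(A) clogged fuel injector — burning smell miss; engine temperature high match; oil pressure normal match; check-engine light match; misfire codes match; visible smoke match; fuel economy down miss
(B) faulty oxygen sensor — burning smell match; engine temperature high match; oil pressure normal match; check-engine light match (by oil pressure normal → check-engine light); misfire codes match (by oil pressure normal → misfire codes); visible smoke match; fuel economy down match
(C) vacuum leak — burning smell match; engine temperature high match; oil pressure normal match; check-engine light match; misfire codes match; visible smoke miss; fuel economy down match
(D) collapsed lifter — burning smell match; engine temperature high match; oil pressure normal match; check-engine light match; misfire codes match; visible smoke match; fuel economy down miss
(B) is the only candidate with no mismatches.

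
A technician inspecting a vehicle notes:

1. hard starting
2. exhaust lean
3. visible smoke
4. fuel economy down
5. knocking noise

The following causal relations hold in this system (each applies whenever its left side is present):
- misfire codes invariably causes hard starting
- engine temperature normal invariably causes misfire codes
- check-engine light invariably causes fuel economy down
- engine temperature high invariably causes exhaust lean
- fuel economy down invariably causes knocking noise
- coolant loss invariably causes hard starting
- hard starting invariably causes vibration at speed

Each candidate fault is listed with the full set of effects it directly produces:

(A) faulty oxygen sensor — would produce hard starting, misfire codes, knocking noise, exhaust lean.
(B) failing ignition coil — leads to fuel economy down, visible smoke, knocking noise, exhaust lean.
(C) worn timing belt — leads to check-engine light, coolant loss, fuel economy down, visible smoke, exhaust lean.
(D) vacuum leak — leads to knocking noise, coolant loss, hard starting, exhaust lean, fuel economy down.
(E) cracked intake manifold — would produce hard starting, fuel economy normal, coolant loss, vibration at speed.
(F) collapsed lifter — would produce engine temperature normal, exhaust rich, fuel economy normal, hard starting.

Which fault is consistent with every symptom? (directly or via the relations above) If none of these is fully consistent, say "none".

Testing each hypothesis:
(A) faulty oxygen sensor — hard starting ✓; exhaust lean ✓; visible smoke ✗; fuel economy down ✗; knocking noise ✓
(B) failing ignition coil — hard starting ✗; exhaust lean ✓; visible smoke ✓; fuel economy down ✓; knocking noise ✓
(C) worn timing belt — accounts for every observation (hard starting via coolant loss → hard starting)
(D) vacuum leak — hard starting ✓; exhaust lean ✓; visible smoke ✗; fuel economy down ✓; knocking noise ✓
(E) cracked intake manifold — hard starting ✓; exhaust lean ✗; visible smoke ✗; fuel economy down ✗; knocking noise ✗
(F) collapsed lifter — hard starting ✓; exhaust lean ✗; visible smoke ✗; fuel economy down ✗; knocking noise ✗
Only (C) is consistent with every observation.

C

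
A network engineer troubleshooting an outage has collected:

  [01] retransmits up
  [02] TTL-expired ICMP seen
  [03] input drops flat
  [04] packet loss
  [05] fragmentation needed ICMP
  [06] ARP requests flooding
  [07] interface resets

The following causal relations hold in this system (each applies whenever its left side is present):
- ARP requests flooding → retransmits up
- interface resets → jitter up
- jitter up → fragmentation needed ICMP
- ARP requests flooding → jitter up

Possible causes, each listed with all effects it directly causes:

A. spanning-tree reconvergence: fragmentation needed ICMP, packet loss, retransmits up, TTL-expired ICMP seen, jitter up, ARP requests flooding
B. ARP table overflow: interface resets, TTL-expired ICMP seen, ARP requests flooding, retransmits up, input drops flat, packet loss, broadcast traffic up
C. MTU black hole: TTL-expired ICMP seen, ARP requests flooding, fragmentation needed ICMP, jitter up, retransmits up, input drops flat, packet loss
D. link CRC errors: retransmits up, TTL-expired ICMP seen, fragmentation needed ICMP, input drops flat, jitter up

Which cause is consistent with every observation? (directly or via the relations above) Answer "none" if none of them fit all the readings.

B

For each candidate, compare predicted effects to what was observed:
(A) spanning-tree reconvergence — retransmits up yes; TTL-expired ICMP seen yes; input drops flat NO; packet loss yes; fragmentation needed ICMP yes; ARP requests flooding yes; interface resets NO
(B) ARP table overflow — retransmits up yes; TTL-expired ICMP seen yes; input drops flat yes; packet loss yes; fragmentation needed ICMP yes (via ARP requests flooding → jitter up → fragmentation needed ICMP); ARP requests flooding yes; interface resets yes
(C) MTU black hole — does not account for interface resets
(D) link CRC errors — does not account for packet loss, ARP requests flooding, interface resets
(B) is the only candidate with no mismatches.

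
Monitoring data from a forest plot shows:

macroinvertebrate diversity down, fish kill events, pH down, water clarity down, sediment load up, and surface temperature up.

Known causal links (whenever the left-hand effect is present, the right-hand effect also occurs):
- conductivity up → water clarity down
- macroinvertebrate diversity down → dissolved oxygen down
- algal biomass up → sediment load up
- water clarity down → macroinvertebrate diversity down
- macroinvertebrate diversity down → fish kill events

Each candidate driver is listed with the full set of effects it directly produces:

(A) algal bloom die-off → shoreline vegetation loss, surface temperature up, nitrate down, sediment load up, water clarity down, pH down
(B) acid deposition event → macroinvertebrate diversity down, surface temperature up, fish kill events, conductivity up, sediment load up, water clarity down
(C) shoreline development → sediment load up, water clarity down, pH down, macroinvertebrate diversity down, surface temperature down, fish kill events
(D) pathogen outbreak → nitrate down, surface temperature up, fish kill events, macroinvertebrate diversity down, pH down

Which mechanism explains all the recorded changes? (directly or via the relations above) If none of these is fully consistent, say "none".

Per-candidate check:
(A) algal bloom die-off — macroinvertebrate diversity down + (by water clarity down → macroinvertebrate diversity down); fish kill events + (by water clarity down → macroinvertebrate diversity down → fish kill events); pH down +; water clarity down +; sediment load up +; surface temperature up +
(B) acid deposition event — does not account for pH down
(C) shoreline development — macroinvertebrate diversity down +; fish kill events +; pH down +; water clarity down +; sediment load up +; surface temperature up -
(D) pathogen outbreak — macroinvertebrate diversity down +; fish kill events +; pH down +; water clarity down -; sediment load up -; surface temperature up +
(A) alone accounts for all the evidence.

A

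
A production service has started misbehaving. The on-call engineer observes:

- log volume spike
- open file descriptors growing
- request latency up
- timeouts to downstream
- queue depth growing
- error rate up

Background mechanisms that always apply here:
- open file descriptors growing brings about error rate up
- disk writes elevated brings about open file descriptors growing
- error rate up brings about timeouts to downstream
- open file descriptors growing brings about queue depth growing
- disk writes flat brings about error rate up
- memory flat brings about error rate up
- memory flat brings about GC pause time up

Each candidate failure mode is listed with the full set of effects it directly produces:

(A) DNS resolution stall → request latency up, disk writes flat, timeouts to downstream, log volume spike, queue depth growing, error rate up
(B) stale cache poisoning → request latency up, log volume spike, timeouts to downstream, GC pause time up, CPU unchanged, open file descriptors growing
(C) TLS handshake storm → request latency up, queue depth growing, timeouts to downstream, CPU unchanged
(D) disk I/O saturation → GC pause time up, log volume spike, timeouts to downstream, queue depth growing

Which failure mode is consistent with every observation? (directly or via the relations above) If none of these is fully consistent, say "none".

Checking each candidate against the observations:
(A) DNS resolution stall — log volume spike yes; open file descriptors growing NO; request latency up yes; timeouts to downstream yes; queue depth growing yes; error rate up yes
(B) stale cache poisoning — log volume spike yes; open file descriptors growing yes; request latency up yes; timeouts to downstream yes; queue depth growing yes (by open file descriptors growing → queue depth growing); error rate up yes (by open file descriptors growing → error rate up)
(C) TLS handshake storm — log volume spike NO; open file descriptors growing NO; request latency up yes; timeouts to downstream yes; queue depth growing yes; error rate up NO
(D) disk I/O saturation — log volume spike yes; open file descriptors growing NO; request latency up NO; timeouts to downstream yes; queue depth growing yes; error rate up NO
(B) alone accounts for all the evidence.

B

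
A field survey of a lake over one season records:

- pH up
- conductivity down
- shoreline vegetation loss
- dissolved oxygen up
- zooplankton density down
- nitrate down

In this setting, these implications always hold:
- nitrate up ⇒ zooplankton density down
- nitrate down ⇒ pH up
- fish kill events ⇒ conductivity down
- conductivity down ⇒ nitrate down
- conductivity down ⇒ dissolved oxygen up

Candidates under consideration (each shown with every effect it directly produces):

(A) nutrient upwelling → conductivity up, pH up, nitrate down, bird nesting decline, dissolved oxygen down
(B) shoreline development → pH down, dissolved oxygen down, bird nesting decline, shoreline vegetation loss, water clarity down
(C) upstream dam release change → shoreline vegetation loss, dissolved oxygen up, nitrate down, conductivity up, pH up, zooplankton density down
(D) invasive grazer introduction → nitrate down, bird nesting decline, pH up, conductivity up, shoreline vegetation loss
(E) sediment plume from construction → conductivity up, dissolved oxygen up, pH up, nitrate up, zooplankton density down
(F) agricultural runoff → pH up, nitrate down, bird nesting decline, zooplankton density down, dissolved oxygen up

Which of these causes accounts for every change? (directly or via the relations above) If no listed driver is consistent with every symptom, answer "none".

none

Per-candidate check:
(A) nutrient upwelling — fails on conductivity down, shoreline vegetation loss, dissolved oxygen up, zooplankton density down (predicts conductivity up, not conductivity down; predicts dissolved oxygen down, not dissolved oxygen up)
(B) shoreline development — fails on pH up, conductivity down, dissolved oxygen up, zooplankton density down, nitrate down (predicts pH down, not pH up; predicts dissolved oxygen down, not dissolved oxygen up)
(C) upstream dam release change — pH up match; conductivity down miss; shoreline vegetation loss match; dissolved oxygen up match; zooplankton density down match; nitrate down match
(D) invasive grazer introduction — fails on conductivity down, dissolved oxygen up, zooplankton density down (predicts conductivity up, not conductivity down)
(E) sediment plume from construction — pH up match; conductivity down miss; shoreline vegetation loss miss; dissolved oxygen up match; zooplankton density down match; nitrate down miss
(F) agricultural runoff — pH up match; conductivity down miss; shoreline vegetation loss miss; dissolved oxygen up match; zooplankton density down match; nitrate down match
None of the listed candidates fits everything.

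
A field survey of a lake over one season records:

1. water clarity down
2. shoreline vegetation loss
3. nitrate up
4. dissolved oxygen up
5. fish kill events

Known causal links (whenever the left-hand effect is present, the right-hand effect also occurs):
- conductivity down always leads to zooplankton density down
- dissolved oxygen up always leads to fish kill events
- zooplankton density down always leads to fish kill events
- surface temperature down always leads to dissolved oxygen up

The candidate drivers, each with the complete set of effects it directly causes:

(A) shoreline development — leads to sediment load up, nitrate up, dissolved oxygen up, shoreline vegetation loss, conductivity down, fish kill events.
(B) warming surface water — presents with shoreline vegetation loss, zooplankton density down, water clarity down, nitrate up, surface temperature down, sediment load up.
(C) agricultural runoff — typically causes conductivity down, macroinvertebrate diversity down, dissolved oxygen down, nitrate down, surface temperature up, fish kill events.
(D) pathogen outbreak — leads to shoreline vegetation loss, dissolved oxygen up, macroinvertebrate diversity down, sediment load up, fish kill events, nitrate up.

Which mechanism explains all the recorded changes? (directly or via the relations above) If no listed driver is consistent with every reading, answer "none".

Checking each candidate against the observations:
(A) shoreline development — water clarity down ✗; shoreline vegetation loss ✓; nitrate up ✓; dissolved oxygen up ✓; fish kill events ✓
(B) warming surface water — water clarity down ✓; shoreline vegetation loss ✓; nitrate up ✓; dissolved oxygen up ✓ (by surface temperature down → dissolved oxygen up); fish kill events ✓ (by zooplankton density down → fish kill events)
(C) agricultural runoff — fails on water clarity down, shoreline vegetation loss, nitrate up, dissolved oxygen up (predicts nitrate down, not nitrate up; predicts dissolved oxygen down, not dissolved oxygen up)
(D) pathogen outbreak — does not account for water clarity down
Only (B) is consistent with every observation.

B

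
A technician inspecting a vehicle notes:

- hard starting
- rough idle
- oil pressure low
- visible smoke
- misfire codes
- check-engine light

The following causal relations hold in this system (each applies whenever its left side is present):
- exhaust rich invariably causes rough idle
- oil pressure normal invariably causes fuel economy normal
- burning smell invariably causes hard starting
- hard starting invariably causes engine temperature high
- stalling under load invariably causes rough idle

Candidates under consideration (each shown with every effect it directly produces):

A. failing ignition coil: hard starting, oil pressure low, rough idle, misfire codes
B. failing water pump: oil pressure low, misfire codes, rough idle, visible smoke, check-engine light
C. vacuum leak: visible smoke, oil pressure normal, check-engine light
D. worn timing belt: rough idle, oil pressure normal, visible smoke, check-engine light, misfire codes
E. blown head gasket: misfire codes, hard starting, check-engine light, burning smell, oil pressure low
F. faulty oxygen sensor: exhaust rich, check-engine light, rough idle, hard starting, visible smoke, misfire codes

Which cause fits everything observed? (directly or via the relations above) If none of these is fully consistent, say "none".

none

Per-candidate check:
(A) failing ignition coil — hard starting match; rough idle match; oil pressure low match; visible smoke miss; misfire codes match; check-engine light miss
(B) failing water pump — hard starting miss; rough idle match; oil pressure low match; visible smoke match; misfire codes match; check-engine light match
(C) vacuum leak — hard starting miss; rough idle miss; oil pressure low miss; visible smoke match; misfire codes miss; check-engine light match
(D) worn timing belt — hard starting miss; rough idle match; oil pressure low miss; visible smoke match; misfire codes match; check-engine light match
(E) blown head gasket — does not account for rough idle, visible smoke
(F) faulty oxygen sensor — does not account for oil pressure low
None of the listed candidates fits everything.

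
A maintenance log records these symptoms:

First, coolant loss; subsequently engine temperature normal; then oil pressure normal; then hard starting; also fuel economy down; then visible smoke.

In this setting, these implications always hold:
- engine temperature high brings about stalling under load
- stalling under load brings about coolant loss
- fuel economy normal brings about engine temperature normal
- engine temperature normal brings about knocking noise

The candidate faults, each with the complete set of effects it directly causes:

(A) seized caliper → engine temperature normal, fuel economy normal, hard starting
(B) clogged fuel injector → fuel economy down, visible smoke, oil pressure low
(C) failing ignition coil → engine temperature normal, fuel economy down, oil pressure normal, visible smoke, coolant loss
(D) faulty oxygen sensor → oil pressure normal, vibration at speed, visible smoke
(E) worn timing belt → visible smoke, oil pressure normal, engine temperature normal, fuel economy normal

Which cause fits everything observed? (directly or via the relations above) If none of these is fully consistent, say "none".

none

Checking each candidate against the observations:
(A) seized caliper — fails on coolant loss, oil pressure normal, fuel economy down, visible smoke (predicts fuel economy normal, not fuel economy down)
(B) clogged fuel injector — coolant loss miss; engine temperature normal miss; oil pressure normal miss; hard starting miss; fuel economy down match; visible smoke match
(C) failing ignition coil — coolant loss match; engine temperature normal match; oil pressure normal match; hard starting miss; fuel economy down match; visible smoke match
(D) faulty oxygen sensor — does not account for coolant loss, engine temperature normal, hard starting, fuel economy down
(E) worn timing belt — coolant loss miss; engine temperature normal match; oil pressure normal match; hard starting miss; fuel economy down miss; visible smoke match
Every candidate fails on at least one observation.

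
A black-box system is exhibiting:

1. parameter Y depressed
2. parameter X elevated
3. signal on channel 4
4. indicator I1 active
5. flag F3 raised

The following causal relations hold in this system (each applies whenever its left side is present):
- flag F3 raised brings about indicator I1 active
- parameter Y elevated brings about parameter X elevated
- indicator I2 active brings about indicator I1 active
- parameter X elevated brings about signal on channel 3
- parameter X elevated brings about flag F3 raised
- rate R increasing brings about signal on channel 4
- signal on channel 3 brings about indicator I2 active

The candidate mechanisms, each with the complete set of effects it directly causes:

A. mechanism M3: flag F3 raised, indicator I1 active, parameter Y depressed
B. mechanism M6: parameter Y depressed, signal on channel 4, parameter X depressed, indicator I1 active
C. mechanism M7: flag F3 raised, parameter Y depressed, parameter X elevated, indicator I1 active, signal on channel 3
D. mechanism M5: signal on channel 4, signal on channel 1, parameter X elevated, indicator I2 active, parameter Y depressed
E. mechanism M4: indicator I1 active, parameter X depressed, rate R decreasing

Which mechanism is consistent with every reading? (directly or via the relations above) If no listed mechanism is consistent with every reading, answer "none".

Per-candidate check:
(A) mechanism M3 — parameter Y depressed match; parameter X elevated miss; signal on channel 4 miss; indicator I1 active match; flag F3 raised match
(B) mechanism M6 — parameter Y depressed match; parameter X elevated miss; signal on channel 4 match; indicator I1 active match; flag F3 raised miss
(C) mechanism M7 — parameter Y depressed match; parameter X elevated match; signal on channel 4 miss; indicator I1 active match; flag F3 raised match
(D) mechanism M5 — accounts for every observation (indicator I1 active through indicator I2 active → indicator I1 active)
(E) mechanism M4 — parameter Y depressed miss; parameter X elevated miss; signal on channel 4 miss; indicator I1 active match; flag F3 raised miss
(D) alone accounts for all the evidence.

D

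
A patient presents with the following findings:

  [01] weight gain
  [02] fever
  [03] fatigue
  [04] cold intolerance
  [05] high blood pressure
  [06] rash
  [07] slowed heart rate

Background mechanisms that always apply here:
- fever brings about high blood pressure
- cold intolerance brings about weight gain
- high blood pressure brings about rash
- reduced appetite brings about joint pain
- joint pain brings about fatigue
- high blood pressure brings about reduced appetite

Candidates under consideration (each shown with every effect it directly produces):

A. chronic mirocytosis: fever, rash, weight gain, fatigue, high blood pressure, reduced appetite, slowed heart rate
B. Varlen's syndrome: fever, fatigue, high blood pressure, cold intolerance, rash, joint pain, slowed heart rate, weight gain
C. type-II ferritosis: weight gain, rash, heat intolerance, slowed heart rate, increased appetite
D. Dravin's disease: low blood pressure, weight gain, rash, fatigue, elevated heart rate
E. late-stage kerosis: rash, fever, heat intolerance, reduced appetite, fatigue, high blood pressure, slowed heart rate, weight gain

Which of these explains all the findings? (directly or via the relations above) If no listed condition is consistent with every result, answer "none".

B

Checking each candidate against the observations:
(A) chronic mirocytosis — does not account for cold intolerance
(B) Varlen's syndrome — accounts for every observation
(C) type-II ferritosis — weight gain ✓; fever ✗; fatigue ✗; cold intolerance ✗; high blood pressure ✗; rash ✓; slowed heart rate ✓
(D) Dravin's disease — fails on fever, cold intolerance, high blood pressure, slowed heart rate (predicts low blood pressure, not high blood pressure; predicts elevated heart rate, not slowed heart rate)
(E) late-stage kerosis — fails on cold intolerance (predicts heat intolerance, not cold intolerance)
(B) is the only candidate with no mismatches.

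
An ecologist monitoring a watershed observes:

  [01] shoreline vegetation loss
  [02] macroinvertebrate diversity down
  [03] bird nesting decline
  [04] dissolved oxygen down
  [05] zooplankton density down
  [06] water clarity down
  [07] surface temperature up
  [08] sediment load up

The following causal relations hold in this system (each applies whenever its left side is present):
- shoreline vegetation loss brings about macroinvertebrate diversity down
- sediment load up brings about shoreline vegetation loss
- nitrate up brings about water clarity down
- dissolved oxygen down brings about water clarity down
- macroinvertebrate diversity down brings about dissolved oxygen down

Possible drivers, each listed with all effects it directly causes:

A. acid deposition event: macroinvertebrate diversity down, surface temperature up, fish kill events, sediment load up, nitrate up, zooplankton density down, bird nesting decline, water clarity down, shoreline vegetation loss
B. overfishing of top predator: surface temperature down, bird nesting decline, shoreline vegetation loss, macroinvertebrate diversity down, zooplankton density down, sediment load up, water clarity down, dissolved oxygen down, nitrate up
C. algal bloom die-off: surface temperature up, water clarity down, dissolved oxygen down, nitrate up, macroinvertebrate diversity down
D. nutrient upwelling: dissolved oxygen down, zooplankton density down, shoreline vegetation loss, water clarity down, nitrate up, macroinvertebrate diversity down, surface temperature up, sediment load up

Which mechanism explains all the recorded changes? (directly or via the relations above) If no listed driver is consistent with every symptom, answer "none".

Checking each candidate against the observations:
(A) acid deposition event — accounts for every observation (dissolved oxygen down via macroinvertebrate diversity down → dissolved oxygen down)
(B) overfishing of top predator — shoreline vegetation loss yes; macroinvertebrate diversity down yes; bird nesting decline yes; dissolved oxygen down yes; zooplankton density down yes; water clarity down yes; surface temperature up NO; sediment load up yes
(C) algal bloom die-off — does not account for shoreline vegetation loss, bird nesting decline, zooplankton density down, sediment load up
(D) nutrient upwelling — does not account for bird nesting decline
(A) is the only candidate with no mismatches.

A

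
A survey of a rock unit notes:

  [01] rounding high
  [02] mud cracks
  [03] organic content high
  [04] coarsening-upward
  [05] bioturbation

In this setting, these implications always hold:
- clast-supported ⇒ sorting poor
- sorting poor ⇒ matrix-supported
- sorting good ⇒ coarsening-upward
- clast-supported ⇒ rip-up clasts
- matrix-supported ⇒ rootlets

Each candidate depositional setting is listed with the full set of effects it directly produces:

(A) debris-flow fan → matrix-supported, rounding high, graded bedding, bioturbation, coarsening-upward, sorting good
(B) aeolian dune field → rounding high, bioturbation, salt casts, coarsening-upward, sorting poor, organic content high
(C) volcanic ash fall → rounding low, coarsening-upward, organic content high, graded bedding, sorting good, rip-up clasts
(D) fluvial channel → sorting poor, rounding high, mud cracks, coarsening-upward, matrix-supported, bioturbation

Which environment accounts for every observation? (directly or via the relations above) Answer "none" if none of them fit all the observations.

Per-candidate check:
(A) debris-flow fan — rounding high ✓; mud cracks ✗; organic content high ✗; coarsening-upward ✓; bioturbation ✓
(B) aeolian dune field — rounding high ✓; mud cracks ✗; organic content high ✓; coarsening-upward ✓; bioturbation ✓
(C) volcanic ash fall — rounding high ✗; mud cracks ✗; organic content high ✓; coarsening-upward ✓; bioturbation ✗
(D) fluvial channel — does not account for organic content high
Every candidate fails on at least one observation.

none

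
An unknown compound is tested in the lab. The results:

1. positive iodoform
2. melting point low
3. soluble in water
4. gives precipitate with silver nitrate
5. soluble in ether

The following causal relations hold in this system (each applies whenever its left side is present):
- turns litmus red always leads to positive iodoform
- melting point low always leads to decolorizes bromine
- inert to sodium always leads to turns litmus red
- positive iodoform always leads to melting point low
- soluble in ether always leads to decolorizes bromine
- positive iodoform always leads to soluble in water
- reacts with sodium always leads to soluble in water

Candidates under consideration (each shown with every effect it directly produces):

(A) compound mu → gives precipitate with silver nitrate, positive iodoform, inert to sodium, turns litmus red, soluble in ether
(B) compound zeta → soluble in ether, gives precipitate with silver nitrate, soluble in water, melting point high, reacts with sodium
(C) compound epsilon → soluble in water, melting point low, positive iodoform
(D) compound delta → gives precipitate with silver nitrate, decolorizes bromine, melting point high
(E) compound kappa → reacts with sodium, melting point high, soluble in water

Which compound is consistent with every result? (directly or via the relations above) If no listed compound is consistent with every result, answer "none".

Testing each hypothesis:
(A) compound mu — positive iodoform ✓; melting point low ✓ (through positive iodoform → melting point low); soluble in water ✓ (through positive iodoform → soluble in water); gives precipitate with silver nitrate ✓; soluble in ether ✓
(B) compound zeta — fails on positive iodoform, melting point low (predicts melting point high, not melting point low)
(C) compound epsilon — does not account for gives precipitate with silver nitrate, soluble in ether
(D) compound delta — positive iodoform ✗; melting point low ✗; soluble in water ✗; gives precipitate with silver nitrate ✓; soluble in ether ✗
(E) compound kappa — positive iodoform ✗; melting point low ✗; soluble in water ✓; gives precipitate with silver nitrate ✗; soluble in ether ✗
(A) alone accounts for all the evidence.

A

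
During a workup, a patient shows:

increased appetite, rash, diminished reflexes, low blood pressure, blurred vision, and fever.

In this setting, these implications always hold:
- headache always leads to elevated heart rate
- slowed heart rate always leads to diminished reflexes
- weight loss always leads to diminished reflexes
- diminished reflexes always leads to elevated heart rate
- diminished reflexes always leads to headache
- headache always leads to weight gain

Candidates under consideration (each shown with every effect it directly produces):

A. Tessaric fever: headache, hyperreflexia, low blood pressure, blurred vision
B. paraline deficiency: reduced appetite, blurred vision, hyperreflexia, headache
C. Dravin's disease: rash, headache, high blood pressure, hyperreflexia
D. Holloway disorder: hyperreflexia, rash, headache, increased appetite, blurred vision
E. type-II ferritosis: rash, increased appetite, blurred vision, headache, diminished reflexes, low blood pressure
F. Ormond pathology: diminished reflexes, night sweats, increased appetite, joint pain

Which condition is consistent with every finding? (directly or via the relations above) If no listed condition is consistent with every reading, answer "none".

For each candidate, compare predicted effects to what was observed:
(A) Tessaric fever — increased appetite ✗; rash ✗; diminished reflexes ✗; low blood pressure ✓; blurred vision ✓; fever ✗
(B) paraline deficiency — fails on increased appetite, rash, diminished reflexes, low blood pressure, fever (predicts reduced appetite, not increased appetite; predicts hyperreflexia, not diminished reflexes)
(C) Dravin's disease — fails on increased appetite, diminished reflexes, low blood pressure, blurred vision, fever (predicts hyperreflexia, not diminished reflexes; predicts high blood pressure, not low blood pressure)
(D) Holloway disorder — fails on diminished reflexes, low blood pressure, fever (predicts hyperreflexia, not diminished reflexes)
(E) type-II ferritosis — increased appetite ✓; rash ✓; diminished reflexes ✓; low blood pressure ✓; blurred vision ✓; fever ✗
(F) Ormond pathology — does not account for rash, low blood pressure, blurred vision, fever
No candidate is consistent with all observations.

none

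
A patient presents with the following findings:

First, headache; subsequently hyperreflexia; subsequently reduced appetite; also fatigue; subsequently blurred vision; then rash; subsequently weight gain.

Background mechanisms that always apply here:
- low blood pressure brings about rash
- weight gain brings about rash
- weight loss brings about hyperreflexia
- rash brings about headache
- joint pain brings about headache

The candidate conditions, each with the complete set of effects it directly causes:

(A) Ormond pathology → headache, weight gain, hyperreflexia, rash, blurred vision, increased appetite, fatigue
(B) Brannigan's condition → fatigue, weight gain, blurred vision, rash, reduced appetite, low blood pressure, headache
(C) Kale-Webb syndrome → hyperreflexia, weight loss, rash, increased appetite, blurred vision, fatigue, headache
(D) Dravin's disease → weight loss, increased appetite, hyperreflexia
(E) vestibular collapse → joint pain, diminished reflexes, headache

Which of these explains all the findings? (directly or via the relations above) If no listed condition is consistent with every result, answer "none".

For each candidate, compare predicted effects to what was observed:
(A) Ormond pathology — headache yes; hyperreflexia yes; reduced appetite NO; fatigue yes; blurred vision yes; rash yes; weight gain yes
(B) Brannigan's condition — headache yes; hyperreflexia NO; reduced appetite yes; fatigue yes; blurred vision yes; rash yes; weight gain yes
(C) Kale-Webb syndrome — headache yes; hyperreflexia yes; reduced appetite NO; fatigue yes; blurred vision yes; rash yes; weight gain NO
(D) Dravin's disease — headache NO; hyperreflexia yes; reduced appetite NO; fatigue NO; blurred vision NO; rash NO; weight gain NO
(E) vestibular collapse — fails on hyperreflexia, reduced appetite, fatigue, blurred vision, rash, weight gain (predicts diminished reflexes, not hyperreflexia)
No candidate is consistent with all observations.

none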